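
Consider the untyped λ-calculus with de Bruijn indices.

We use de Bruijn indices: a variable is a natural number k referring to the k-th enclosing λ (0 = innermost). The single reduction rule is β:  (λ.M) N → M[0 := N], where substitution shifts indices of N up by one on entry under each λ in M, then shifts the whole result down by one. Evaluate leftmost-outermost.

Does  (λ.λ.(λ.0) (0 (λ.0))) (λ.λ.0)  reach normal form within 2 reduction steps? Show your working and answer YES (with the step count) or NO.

Answer: YES — reaches normal form λ.0 (λ.0) in 2 ≤ 2 steps

Reduction:
  start: (λ.λ.(λ.0) (0 (λ.0))) (λ.λ.0)
  →1  λ.(λ.0) (0 (λ.0))
  →2  λ.0 (λ.0)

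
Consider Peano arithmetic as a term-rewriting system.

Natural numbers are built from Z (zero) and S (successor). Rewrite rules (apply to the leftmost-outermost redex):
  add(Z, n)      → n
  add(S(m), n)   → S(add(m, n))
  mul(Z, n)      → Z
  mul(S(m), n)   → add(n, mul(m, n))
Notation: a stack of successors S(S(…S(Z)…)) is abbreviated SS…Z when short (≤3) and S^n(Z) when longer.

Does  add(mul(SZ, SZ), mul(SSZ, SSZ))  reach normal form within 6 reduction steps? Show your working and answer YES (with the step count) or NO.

Answer: NO — after 6 steps the term is S(mul(SSZ, SSZ)), not yet normal

Derivation:
  start: add(mul(SZ, SZ), mul(SSZ, SSZ))
  →1  add(add(SZ, mul(Z, SZ)), mul(SSZ, SSZ))
  →2  add(S(add(Z, mul(Z, SZ))), mul(SSZ, SSZ))
  →3  S(add(add(Z, mul(Z, SZ)), mul(SSZ, SSZ)))
  →4  S(add(mul(Z, SZ), mul(SSZ, SSZ)))
  →5  S(add(Z, mul(SSZ, SSZ)))
  →6  S(mul(SSZ, SSZ))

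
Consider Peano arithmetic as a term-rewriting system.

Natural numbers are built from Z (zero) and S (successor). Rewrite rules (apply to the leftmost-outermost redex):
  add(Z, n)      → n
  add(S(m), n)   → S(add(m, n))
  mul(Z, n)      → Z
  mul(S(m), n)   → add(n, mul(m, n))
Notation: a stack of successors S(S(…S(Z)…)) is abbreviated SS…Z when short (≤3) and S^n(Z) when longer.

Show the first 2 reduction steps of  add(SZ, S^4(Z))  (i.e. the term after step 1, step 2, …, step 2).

Answer: after 2 steps: S^5(Z)

Derivation:
  start: add(SZ, S^4(Z))
  step 1: S(add(Z, S^4(Z)))
  step 2: S^5(Z)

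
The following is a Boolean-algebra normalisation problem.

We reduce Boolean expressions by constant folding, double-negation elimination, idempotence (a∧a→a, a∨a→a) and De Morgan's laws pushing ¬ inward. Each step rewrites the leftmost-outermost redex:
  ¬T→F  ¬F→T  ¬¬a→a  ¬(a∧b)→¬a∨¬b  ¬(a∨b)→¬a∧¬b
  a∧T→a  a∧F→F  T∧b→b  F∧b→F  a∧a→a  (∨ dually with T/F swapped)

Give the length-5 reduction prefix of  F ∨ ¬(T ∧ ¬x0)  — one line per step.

  start: F ∨ ¬(T ∧ ¬x0)
  →1  ¬(T ∧ ¬x0)
  →2  ¬T ∨ ¬¬x0
  →3  F ∨ ¬¬x0
  →4  ¬¬x0
  →5  x0

Answer: after 5 steps: x0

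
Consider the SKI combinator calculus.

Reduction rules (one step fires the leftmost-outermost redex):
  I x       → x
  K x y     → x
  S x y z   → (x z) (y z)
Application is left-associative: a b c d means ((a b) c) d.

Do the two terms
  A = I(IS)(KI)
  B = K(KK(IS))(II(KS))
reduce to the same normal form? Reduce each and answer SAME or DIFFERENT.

Term A:
  start: I(IS)(KI)
  →1  IS(KI)
  →2  S(KI)

Term B:
  start: K(KK(IS))(II(KS))
  →1  KK(IS)
  →2  K

Answer: DIFFERENT — A ⇓ S(KI), B ⇓ K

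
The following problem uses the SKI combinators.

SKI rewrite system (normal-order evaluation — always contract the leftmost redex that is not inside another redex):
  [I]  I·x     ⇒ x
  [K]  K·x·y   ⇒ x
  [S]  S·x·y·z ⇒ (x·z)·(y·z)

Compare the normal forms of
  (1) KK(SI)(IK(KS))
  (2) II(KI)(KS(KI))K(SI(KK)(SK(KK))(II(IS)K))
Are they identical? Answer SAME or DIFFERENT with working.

Answer: DIFFERENT — A ⇓ K(K(KS)), B ⇓ K(K(SK))

Working:
Term A:
  start: KK(SI)(IK(KS))
  [1] K(IK(KS))
  [2] K(K(KS))

Term B:
  start: II(KI)(KS(KI))K(SI(KK)(SK(KK))(II(IS)K))
  [1] I(KI)(KS(KI))K(SI(KK)(SK(KK))(II(IS)K))
  [2] KI(KS(KI))K(SI(KK)(SK(KK))(II(IS)K))
  [3] IK(SI(KK)(SK(KK))(II(IS)K))
  [4] K(SI(KK)(SK(KK))(II(IS)K))
  [5] K(I(SK(KK))(KK(SK(KK)))(II(IS)K))
  [6] K(SK(KK)(KK(SK(KK)))(II(IS)K))
  [7] K(K(KK(SK(KK)))(KK(KK(SK(KK))))(II(IS)K))
  [8] K(KK(SK(KK))(II(IS)K))
  [9] K(K(II(IS)K))
  [10] K(K(I(IS)K))
  [11] K(K(ISK))
  [12] K(K(SK))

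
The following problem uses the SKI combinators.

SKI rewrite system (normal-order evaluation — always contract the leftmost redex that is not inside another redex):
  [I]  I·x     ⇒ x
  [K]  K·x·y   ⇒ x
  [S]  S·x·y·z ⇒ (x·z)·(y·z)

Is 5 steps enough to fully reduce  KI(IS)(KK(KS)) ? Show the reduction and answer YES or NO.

  start: KI(IS)(KK(KS))
  step 1: I(KK(KS))
  step 2: KK(KS)
  step 3: K

Answer: YES — reaches normal form K in 3 ≤ 5 steps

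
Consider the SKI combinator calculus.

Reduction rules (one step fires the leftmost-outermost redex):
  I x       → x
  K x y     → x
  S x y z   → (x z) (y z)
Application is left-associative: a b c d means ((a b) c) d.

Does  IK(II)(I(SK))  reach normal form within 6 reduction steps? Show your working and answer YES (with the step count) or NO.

  start: IK(II)(I(SK))
  step 1: K(II)(I(SK))
  step 2: II
  step 3: I

Answer: YES — reaches normal form I in 3 ≤ 6 steps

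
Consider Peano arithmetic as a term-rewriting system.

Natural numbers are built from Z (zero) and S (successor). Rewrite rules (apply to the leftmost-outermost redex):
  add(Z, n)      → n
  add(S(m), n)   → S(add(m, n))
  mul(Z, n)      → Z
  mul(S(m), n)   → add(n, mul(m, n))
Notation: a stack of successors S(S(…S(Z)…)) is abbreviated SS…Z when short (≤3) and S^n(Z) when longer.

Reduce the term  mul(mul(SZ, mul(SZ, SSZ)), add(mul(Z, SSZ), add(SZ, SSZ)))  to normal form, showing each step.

Answer: normal form = S^6(Z)  (in 29 steps)

Reduction:
  start: mul(mul(SZ, mul(SZ, SSZ)), add(mul(Z, SSZ), add(SZ, SSZ)))
  [1] mul(add(mul(SZ, SSZ), mul(Z, mul(SZ, SSZ))), add(mul(Z, SSZ), add(SZ, SSZ)))
  [2] mul(add(add(SSZ, mul(Z, SSZ)), mul(Z, mul(SZ, SSZ))), add(mul(Z, SSZ), add(SZ, SSZ)))
  [3] mul(add(S(add(SZ, mul(Z, SSZ))), mul(Z, mul(SZ, SSZ))), add(mul(Z, SSZ), add(SZ, SSZ)))
  [4] mul(S(add(add(SZ, mul(Z, SSZ)), mul(Z, mul(SZ, SSZ)))), add(mul(Z, SSZ), add(SZ, SSZ)))
  [5] add(add(mul(Z, SSZ), add(SZ, SSZ)), mul(add(add(SZ, mul(Z, SSZ)), mul(Z, mul(SZ, SSZ))), add(mul(Z, SSZ), add(SZ, SSZ))))
  [6] add(add(Z, add(SZ, SSZ)), mul(add(add(SZ, mul(Z, SSZ)), mul(Z, mul(SZ, SSZ))), add(mul(Z, SSZ), add(SZ, SSZ))))
  [7] add(add(SZ, SSZ), mul(add(add(SZ, mul(Z, SSZ)), mul(Z, mul(SZ, SSZ))), add(mul(Z, SSZ), add(SZ, SSZ))))
  [8] add(S(add(Z, SSZ)), mul(add(add(SZ, mul(Z, SSZ)), mul(Z, mul(SZ, SSZ))), add(mul(Z, SSZ), add(SZ, SSZ))))
  [9] S(add(add(Z, SSZ), mul(add(add(SZ, mul(Z, SSZ)), mul(Z, mul(SZ, SSZ))), add(mul(Z, SSZ), add(SZ, SSZ)))))
  [10] S(add(SSZ, mul(add(add(SZ, mul(Z, SSZ)), mul(Z, mul(SZ, SSZ))), add(mul(Z, SSZ), add(SZ, SSZ)))))
  [11] S(S(add(SZ, mul(add(add(SZ, mul(Z, SSZ)), mul(Z, mul(SZ, SSZ))), add(mul(Z, SSZ), add(SZ, SSZ))))))
  [12] S(S(S(add(Z, mul(add(add(SZ, mul(Z, SSZ)), mul(Z, mul(SZ, SSZ))), add(mul(Z, SSZ), add(SZ, SSZ)))))))
  [13] S(S(S(mul(add(add(SZ, mul(Z, SSZ)), mul(Z, mul(SZ, SSZ))), add(mul(Z, SSZ), add(SZ, SSZ))))))
  [14] S(S(S(mul(add(S(add(Z, mul(Z, SSZ))), mul(Z, mul(SZ, SSZ))), add(mul(Z, SSZ), add(SZ, SSZ))))))
  [15] S(S(S(mul(S(add(add(Z, mul(Z, SSZ)), mul(Z, mul(SZ, SSZ)))), add(mul(Z, SSZ), add(SZ, SSZ))))))
  [16] S(S(S(add(add(mul(Z, SSZ), add(SZ, SSZ)), mul(add(add(Z, mul(Z, SSZ)), mul(Z, mul(SZ, SSZ))), add(mul(Z, SSZ), add(SZ, SSZ)))))))
  [17] S(S(S(add(add(Z, add(SZ, SSZ)), mul(add(add(Z, mul(Z, SSZ)), mul(Z, mul(SZ, SSZ))), add(mul(Z, SSZ), add(SZ, SSZ)))))))
  [18] S(S(S(add(add(SZ, SSZ), mul(add(add(Z, mul(Z, SSZ)), mul(Z, mul(SZ, SSZ))), add(mul(Z, SSZ), add(SZ, SSZ)))))))
  [19] S(S(S(add(S(add(Z, SSZ)), mul(add(add(Z, mul(Z, SSZ)), mul(Z, mul(SZ, SSZ))), add(mul(Z, SSZ), add(SZ, SSZ)))))))
  [20] S(S(S(S(add(add(Z, SSZ), mul(add(add(Z, mul(Z, SSZ)), mul(Z, mul(SZ, SSZ))), add(mul(Z, SSZ), add(SZ, SSZ))))))))
  [21] S(S(S(S(add(SSZ, mul(add(add(Z, mul(Z, SSZ)), mul(Z, mul(SZ, SSZ))), add(mul(Z, SSZ), add(SZ, SSZ))))))))
  [22] S(S(S(S(S(add(SZ, mul(add(add(Z, mul(Z, SSZ)), mul(Z, mul(SZ, SSZ))), add(mul(Z, SSZ), add(SZ, SSZ)))))))))
  [23] S(S(S(S(S(S(add(Z, mul(add(add(Z, mul(Z, SSZ)), mul(Z, mul(SZ, SSZ))), add(mul(Z, SSZ), add(SZ, SSZ))))))))))
  [24] S(S(S(S(S(S(mul(add(add(Z, mul(Z, SSZ)), mul(Z, mul(SZ, SSZ))), add(mul(Z, SSZ), add(SZ, SSZ)))))))))
  [25] S(S(S(S(S(S(mul(add(mul(Z, SSZ), mul(Z, mul(SZ, SSZ))), add(mul(Z, SSZ), add(SZ, SSZ)))))))))
  [26] S(S(S(S(S(S(mul(add(Z, mul(Z, mul(SZ, SSZ))), add(mul(Z, SSZ), add(SZ, SSZ)))))))))
  [27] S(S(S(S(S(S(mul(mul(Z, mul(SZ, SSZ)), add(mul(Z, SSZ), add(SZ, SSZ)))))))))
  [28] S(S(S(S(S(S(mul(Z, add(mul(Z, SSZ), add(SZ, SSZ)))))))))
  [29] S^6(Z)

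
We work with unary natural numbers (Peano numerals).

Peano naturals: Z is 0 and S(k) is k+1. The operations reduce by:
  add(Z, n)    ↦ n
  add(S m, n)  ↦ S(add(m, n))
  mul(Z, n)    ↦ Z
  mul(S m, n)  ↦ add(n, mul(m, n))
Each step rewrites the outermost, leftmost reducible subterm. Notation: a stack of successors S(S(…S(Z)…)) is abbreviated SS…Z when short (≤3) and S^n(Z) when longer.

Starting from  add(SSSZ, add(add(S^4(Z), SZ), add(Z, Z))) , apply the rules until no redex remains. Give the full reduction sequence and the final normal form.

Answer: normal form = S^8(Z)  (in 16 steps)

Working:
  start: add(SSSZ, add(add(S^4(Z), SZ), add(Z, Z)))
  step 1: S(add(SSZ, add(add(S^4(Z), SZ), add(Z, Z))))
  step 2: S(S(add(SZ, add(add(S^4(Z), SZ), add(Z, Z)))))
  step 3: S(S(S(add(Z, add(add(S^4(Z), SZ), add(Z, Z))))))
  step 4: S(S(S(add(add(S^4(Z), SZ), add(Z, Z)))))
  step 5: S(S(S(add(S(add(SSSZ, SZ)), add(Z, Z)))))
  step 6: S(S(S(S(add(add(SSSZ, SZ), add(Z, Z))))))
  step 7: S(S(S(S(add(S(add(SSZ, SZ)), add(Z, Z))))))
  step 8: S(S(S(S(S(add(add(SSZ, SZ), add(Z, Z)))))))
  step 9: S(S(S(S(S(add(S(add(SZ, SZ)), add(Z, Z)))))))
  step 10: S(S(S(S(S(S(add(add(SZ, SZ), add(Z, Z))))))))
  step 11: S(S(S(S(S(S(add(S(add(Z, SZ)), add(Z, Z))))))))
  step 12: S(S(S(S(S(S(S(add(add(Z, SZ), add(Z, Z)))))))))
  step 13: S(S(S(S(S(S(S(add(SZ, add(Z, Z)))))))))
  step 14: S(S(S(S(S(S(S(S(add(Z, add(Z, Z))))))))))
  step 15: S(S(S(S(S(S(S(S(add(Z, Z)))))))))
  step 16: S^8(Z)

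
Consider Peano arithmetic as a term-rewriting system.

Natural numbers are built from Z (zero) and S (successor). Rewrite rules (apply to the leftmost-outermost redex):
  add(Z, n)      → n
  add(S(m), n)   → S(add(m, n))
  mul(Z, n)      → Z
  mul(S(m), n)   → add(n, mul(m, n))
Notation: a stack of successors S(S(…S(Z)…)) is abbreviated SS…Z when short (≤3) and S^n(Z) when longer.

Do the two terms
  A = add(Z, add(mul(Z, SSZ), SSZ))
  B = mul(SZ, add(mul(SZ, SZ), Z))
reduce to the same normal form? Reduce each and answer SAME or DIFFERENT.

Answer: DIFFERENT — A ⇓ SSZ, B ⇓ SZ

Derivation:
Term A:
  start: add(Z, add(mul(Z, SSZ), SSZ))
  →1  add(mul(Z, SSZ), SSZ)
  →2  add(Z, SSZ)
  →3  SSZ

Term B:
  start: mul(SZ, add(mul(SZ, SZ), Z))
  →1  add(add(mul(SZ, SZ), Z), mul(Z, add(mul(SZ, SZ), Z)))
  →2  add(add(add(SZ, mul(Z, SZ)), Z), mul(Z, add(mul(SZ, SZ), Z)))
  →3  add(add(S(add(Z, mul(Z, SZ))), Z), mul(Z, add(mul(SZ, SZ), Z)))
  →4  add(S(add(add(Z, mul(Z, SZ)), Z)), mul(Z, add(mul(SZ, SZ), Z)))
  →5  S(add(add(add(Z, mul(Z, SZ)), Z), mul(Z, add(mul(SZ, SZ), Z))))
  →6  S(add(add(mul(Z, SZ), Z), mul(Z, add(mul(SZ, SZ), Z))))
  →7  S(add(add(Z, Z), mul(Z, add(mul(SZ, SZ), Z))))
  →8  S(add(Z, mul(Z, add(mul(SZ, SZ), Z))))
  →9  S(mul(Z, add(mul(SZ, SZ), Z)))
  →10  SZ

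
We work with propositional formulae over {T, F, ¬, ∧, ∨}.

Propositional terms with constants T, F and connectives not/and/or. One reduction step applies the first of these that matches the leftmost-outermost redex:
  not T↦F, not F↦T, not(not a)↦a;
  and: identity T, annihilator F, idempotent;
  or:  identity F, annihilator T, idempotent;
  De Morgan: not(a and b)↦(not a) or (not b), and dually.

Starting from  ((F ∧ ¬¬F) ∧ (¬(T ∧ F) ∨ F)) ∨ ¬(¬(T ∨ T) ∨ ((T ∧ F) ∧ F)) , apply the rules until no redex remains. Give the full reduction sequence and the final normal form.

  start: ((F ∧ ¬¬F) ∧ (¬(T ∧ F) ∨ F)) ∨ ¬(¬(T ∨ T) ∨ ((T ∧ F) ∧ F))
  step 1: (F ∧ (¬(T ∧ F) ∨ F)) ∨ ¬(¬(T ∨ T) ∨ ((T ∧ F) ∧ F))
  step 2: F ∨ ¬(¬(T ∨ T) ∨ ((T ∧ F) ∧ F))
  step 3: ¬(¬(T ∨ T) ∨ ((T ∧ F) ∧ F))
  step 4: ¬¬(T ∨ T) ∧ ¬((T ∧ F) ∧ F)
  step 5: (T ∨ T) ∧ ¬((T ∧ F) ∧ F)
  step 6: T ∧ ¬((T ∧ F) ∧ F)
  step 7: ¬((T ∧ F) ∧ F)
  step 8: ¬(T ∧ F) ∨ ¬F
  step 9: (¬T ∨ ¬F) ∨ ¬F
  step 10: (F ∨ ¬F) ∨ ¬F
  step 11: ¬F ∨ ¬F
  step 12: ¬F
  step 13: T

Answer: normal form = T  (in 13 steps)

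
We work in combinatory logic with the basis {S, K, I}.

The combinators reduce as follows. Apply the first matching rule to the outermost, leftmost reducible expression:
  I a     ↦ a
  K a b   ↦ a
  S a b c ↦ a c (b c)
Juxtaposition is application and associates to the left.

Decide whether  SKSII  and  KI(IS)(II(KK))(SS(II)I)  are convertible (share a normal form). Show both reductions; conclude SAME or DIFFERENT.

Term A:
  start: SKSII
  [1] KI(SI)I
  [2] II
  [3] I

Term B:
  start: KI(IS)(II(KK))(SS(II)I)
  [1] I(II(KK))(SS(II)I)
  [2] II(KK)(SS(II)I)
  [3] I(KK)(SS(II)I)
  [4] KK(SS(II)I)
  [5] K

Answer: DIFFERENT — A ⇓ I, B ⇓ K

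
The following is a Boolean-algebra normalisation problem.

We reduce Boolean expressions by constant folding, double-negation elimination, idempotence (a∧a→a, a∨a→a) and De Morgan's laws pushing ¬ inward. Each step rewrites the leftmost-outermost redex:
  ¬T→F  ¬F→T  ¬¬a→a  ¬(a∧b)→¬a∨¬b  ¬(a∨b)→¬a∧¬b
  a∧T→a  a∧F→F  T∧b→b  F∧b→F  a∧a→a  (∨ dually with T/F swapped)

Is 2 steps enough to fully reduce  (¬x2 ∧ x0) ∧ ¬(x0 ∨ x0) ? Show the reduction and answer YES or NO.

Answer: YES — reaches normal form (¬x2 ∧ x0) ∧ ¬x0 in 2 ≤ 2 steps

Working:
  start: (¬x2 ∧ x0) ∧ ¬(x0 ∨ x0)
  [1] (¬x2 ∧ x0) ∧ (¬x0 ∧ ¬x0)
  [2] (¬x2 ∧ x0) ∧ ¬x0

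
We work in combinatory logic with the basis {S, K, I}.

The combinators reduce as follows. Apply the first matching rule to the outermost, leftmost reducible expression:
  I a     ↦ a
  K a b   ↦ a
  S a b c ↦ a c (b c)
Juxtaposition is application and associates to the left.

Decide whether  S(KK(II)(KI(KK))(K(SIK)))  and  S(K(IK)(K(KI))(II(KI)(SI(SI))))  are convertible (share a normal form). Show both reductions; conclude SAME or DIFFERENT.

Answer: DIFFERENT — A ⇓ SI, B ⇓ S(KI)

Derivation:
Term A:
  start: S(KK(II)(KI(KK))(K(SIK)))
  [1] S(K(KI(KK))(K(SIK)))
  [2] S(KI(KK))
  [3] SI

Term B:
  start: S(K(IK)(K(KI))(II(KI)(SI(SI))))
  [1] S(IK(II(KI)(SI(SI))))
  [2] S(K(II(KI)(SI(SI))))
  [3] S(K(I(KI)(SI(SI))))
  [4] S(K(KI(SI(SI))))
  [5] S(KI)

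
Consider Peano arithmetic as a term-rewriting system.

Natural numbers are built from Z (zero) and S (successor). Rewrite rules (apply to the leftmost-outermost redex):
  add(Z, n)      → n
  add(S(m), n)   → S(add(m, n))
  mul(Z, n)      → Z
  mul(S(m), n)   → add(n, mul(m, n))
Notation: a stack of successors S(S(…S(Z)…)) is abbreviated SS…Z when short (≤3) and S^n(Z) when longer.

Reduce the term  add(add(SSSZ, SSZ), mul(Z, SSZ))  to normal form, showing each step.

  start: add(add(SSSZ, SSZ), mul(Z, SSZ))
  [1] add(S(add(SSZ, SSZ)), mul(Z, SSZ))
  [2] S(add(add(SSZ, SSZ), mul(Z, SSZ)))
  [3] S(add(S(add(SZ, SSZ)), mul(Z, SSZ)))
  [4] S(S(add(add(SZ, SSZ), mul(Z, SSZ))))
  [5] S(S(add(S(add(Z, SSZ)), mul(Z, SSZ))))
  [6] S(S(S(add(add(Z, SSZ), mul(Z, SSZ)))))
  [7] S(S(S(add(SSZ, mul(Z, SSZ)))))
  [8] S(S(S(S(add(SZ, mul(Z, SSZ))))))
  [9] S(S(S(S(S(add(Z, mul(Z, SSZ)))))))
  [10] S(S(S(S(S(mul(Z, SSZ))))))
  [11] S^5(Z)

Answer: normal form = S^5(Z)  (in 11 steps)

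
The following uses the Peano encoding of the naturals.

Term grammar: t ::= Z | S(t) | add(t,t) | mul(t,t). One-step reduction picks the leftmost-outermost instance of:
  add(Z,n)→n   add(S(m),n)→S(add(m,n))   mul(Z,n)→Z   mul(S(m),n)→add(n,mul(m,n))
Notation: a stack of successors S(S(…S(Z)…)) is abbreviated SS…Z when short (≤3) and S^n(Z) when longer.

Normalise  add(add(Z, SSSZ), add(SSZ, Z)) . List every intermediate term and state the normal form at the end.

Answer: normal form = S^5(Z)  (in 8 steps)

Reduction:
  start: add(add(Z, SSSZ), add(SSZ, Z))
  →1  add(SSSZ, add(SSZ, Z))
  →2  S(add(SSZ, add(SSZ, Z)))
  →3  S(S(add(SZ, add(SSZ, Z))))
  →4  S(S(S(add(Z, add(SSZ, Z)))))
  →5  S(S(S(add(SSZ, Z))))
  →6  S(S(S(S(add(SZ, Z)))))
  →7  S(S(S(S(S(add(Z, Z))))))
  →8  S^5(Z)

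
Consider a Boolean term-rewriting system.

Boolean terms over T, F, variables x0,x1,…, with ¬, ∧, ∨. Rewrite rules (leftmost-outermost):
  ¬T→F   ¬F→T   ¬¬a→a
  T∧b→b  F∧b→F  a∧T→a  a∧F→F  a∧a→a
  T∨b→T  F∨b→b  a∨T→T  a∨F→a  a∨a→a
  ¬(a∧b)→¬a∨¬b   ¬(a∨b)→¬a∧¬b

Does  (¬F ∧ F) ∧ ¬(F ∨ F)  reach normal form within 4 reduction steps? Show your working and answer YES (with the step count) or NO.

  start: (¬F ∧ F) ∧ ¬(F ∨ F)
  →1  F ∧ ¬(F ∨ F)
  →2  F

Answer: YES — reaches normal form F in 2 ≤ 4 steps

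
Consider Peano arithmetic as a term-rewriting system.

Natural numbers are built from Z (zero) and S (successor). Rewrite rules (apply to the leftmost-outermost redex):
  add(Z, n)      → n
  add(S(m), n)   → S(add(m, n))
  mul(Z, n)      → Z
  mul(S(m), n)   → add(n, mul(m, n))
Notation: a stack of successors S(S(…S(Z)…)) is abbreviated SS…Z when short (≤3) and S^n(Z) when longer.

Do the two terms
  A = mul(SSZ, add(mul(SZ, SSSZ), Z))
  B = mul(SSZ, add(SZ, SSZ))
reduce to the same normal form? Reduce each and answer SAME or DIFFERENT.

Term A:
  start: mul(SSZ, add(mul(SZ, SSSZ), Z))
  →1  add(add(mul(SZ, SSSZ), Z), mul(SZ, add(mul(SZ, SSSZ), Z)))
  →2  add(add(add(SSSZ, mul(Z, SSSZ)), Z), mul(SZ, add(mul(SZ, SSSZ), Z)))
  →3  add(add(S(add(SSZ, mul(Z, SSSZ))), Z), mul(SZ, add(mul(SZ, SSSZ), Z)))
  →4  add(S(add(add(SSZ, mul(Z, SSSZ)), Z)), mul(SZ, add(mul(SZ, SSSZ), Z)))
  →5  S(add(add(add(SSZ, mul(Z, SSSZ)), Z), mul(SZ, add(mul(SZ, SSSZ), Z))))
  →6  S(add(add(S(add(SZ, mul(Z, SSSZ))), Z), mul(SZ, add(mul(SZ, SSSZ), Z))))
  →7  S(add(S(add(add(SZ, mul(Z, SSSZ)), Z)), mul(SZ, add(mul(SZ, SSSZ), Z))))
  →8  S(S(add(add(add(SZ, mul(Z, SSSZ)), Z), mul(SZ, add(mul(SZ, SSSZ), Z)))))
  →9  S(S(add(add(S(add(Z, mul(Z, SSSZ))), Z), mul(SZ, add(mul(SZ, SSSZ), Z)))))
  →10  S(S(add(S(add(add(Z, mul(Z, SSSZ)), Z)), mul(SZ, add(mul(SZ, SSSZ), Z)))))
  →11  S(S(S(add(add(add(Z, mul(Z, SSSZ)), Z), mul(SZ, add(mul(SZ, SSSZ), Z))))))
  →12  S(S(S(add(add(mul(Z, SSSZ), Z), mul(SZ, add(mul(SZ, SSSZ), Z))))))
  →13  S(S(S(add(add(Z, Z), mul(SZ, add(mul(SZ, SSSZ), Z))))))
  →14  S(S(S(add(Z, mul(SZ, add(mul(SZ, SSSZ), Z))))))
  →15  S(S(S(mul(SZ, add(mul(SZ, SSSZ), Z)))))
  →16  S(S(S(add(add(mul(SZ, SSSZ), Z), mul(Z, add(mul(SZ, SSSZ), Z))))))
  →17  S(S(S(add(add(add(SSSZ, mul(Z, SSSZ)), Z), mul(Z, add(mul(SZ, SSSZ), Z))))))
  →18  S(S(S(add(add(S(add(SSZ, mul(Z, SSSZ))), Z), mul(Z, add(mul(SZ, SSSZ), Z))))))
  →19  S(S(S(add(S(add(add(SSZ, mul(Z, SSSZ)), Z)), mul(Z, add(mul(SZ, SSSZ), Z))))))
  →20  S(S(S(S(add(add(add(SSZ, mul(Z, SSSZ)), Z), mul(Z, add(mul(SZ, SSSZ), Z)))))))
  →21  S(S(S(S(add(add(S(add(SZ, mul(Z, SSSZ))), Z), mul(Z, add(mul(SZ, SSSZ), Z)))))))
  →22  S(S(S(S(add(S(add(add(SZ, mul(Z, SSSZ)), Z)), mul(Z, add(mul(SZ, SSSZ), Z)))))))
  →23  S(S(S(S(S(add(add(add(SZ, mul(Z, SSSZ)), Z), mul(Z, add(mul(SZ, SSSZ), Z))))))))
  →24  S(S(S(S(S(add(add(S(add(Z, mul(Z, SSSZ))), Z), mul(Z, add(mul(SZ, SSSZ), Z))))))))
  →25  S(S(S(S(S(add(S(add(add(Z, mul(Z, SSSZ)), Z)), mul(Z, add(mul(SZ, SSSZ), Z))))))))
  →26  S(S(S(S(S(S(add(add(add(Z, mul(Z, SSSZ)), Z), mul(Z, add(mul(SZ, SSSZ), Z)))))))))
  →27  S(S(S(S(S(S(add(add(mul(Z, SSSZ), Z), mul(Z, add(mul(SZ, SSSZ), Z)))))))))
  →28  S(S(S(S(S(S(add(add(Z, Z), mul(Z, add(mul(SZ, SSSZ), Z)))))))))
  →29  S(S(S(S(S(S(add(Z, mul(Z, add(mul(SZ, SSSZ), Z)))))))))
  →30  S(S(S(S(S(S(mul(Z, add(mul(SZ, SSSZ), Z))))))))
  →31  S^6(Z)

Term B:
  start: mul(SSZ, add(SZ, SSZ))
  →1  add(add(SZ, SSZ), mul(SZ, add(SZ, SSZ)))
  →2  add(S(add(Z, SSZ)), mul(SZ, add(SZ, SSZ)))
  →3  S(add(add(Z, SSZ), mul(SZ, add(SZ, SSZ))))
  →4  S(add(SSZ, mul(SZ, add(SZ, SSZ))))
  →5  S(S(add(SZ, mul(SZ, add(SZ, SSZ)))))
  →6  S(S(S(add(Z, mul(SZ, add(SZ, SSZ))))))
  →7  S(S(S(mul(SZ, add(SZ, SSZ)))))
  →8  S(S(S(add(add(SZ, SSZ), mul(Z, add(SZ, SSZ))))))
  →9  S(S(S(add(S(add(Z, SSZ)), mul(Z, add(SZ, SSZ))))))
  →10  S(S(S(S(add(add(Z, SSZ), mul(Z, add(SZ, SSZ)))))))
  →11  S(S(S(S(add(SSZ, mul(Z, add(SZ, SSZ)))))))
  →12  S(S(S(S(S(add(SZ, mul(Z, add(SZ, SSZ))))))))
  →13  S(S(S(S(S(S(add(Z, mul(Z, add(SZ, SSZ)))))))))
  →14  S(S(S(S(S(S(mul(Z, add(SZ, SSZ))))))))
  →15  S^6(Z)

Answer: SAME — A ⇓ S^6(Z), B ⇓ S^6(Z)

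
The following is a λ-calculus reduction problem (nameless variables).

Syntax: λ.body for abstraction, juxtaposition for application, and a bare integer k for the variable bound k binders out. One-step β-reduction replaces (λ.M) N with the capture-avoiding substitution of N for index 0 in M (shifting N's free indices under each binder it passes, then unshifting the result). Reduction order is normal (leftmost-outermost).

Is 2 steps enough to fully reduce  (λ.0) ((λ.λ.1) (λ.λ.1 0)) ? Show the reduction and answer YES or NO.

  start: (λ.0) ((λ.λ.1) (λ.λ.1 0))
  [1] (λ.λ.1) (λ.λ.1 0)
  [2] λ.λ.λ.1 0

Answer: YES — reaches normal form λ.λ.λ.1 0 in 2 ≤ 2 steps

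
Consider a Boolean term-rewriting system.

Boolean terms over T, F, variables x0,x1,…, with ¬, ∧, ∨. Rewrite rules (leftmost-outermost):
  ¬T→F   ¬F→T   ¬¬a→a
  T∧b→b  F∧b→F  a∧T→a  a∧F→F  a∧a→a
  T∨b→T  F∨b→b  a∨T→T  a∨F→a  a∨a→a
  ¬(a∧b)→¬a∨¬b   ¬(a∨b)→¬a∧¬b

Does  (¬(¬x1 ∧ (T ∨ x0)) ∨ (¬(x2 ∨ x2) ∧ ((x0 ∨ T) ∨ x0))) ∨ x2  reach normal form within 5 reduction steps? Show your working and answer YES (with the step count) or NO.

  start: (¬(¬x1 ∧ (T ∨ x0)) ∨ (¬(x2 ∨ x2) ∧ ((x0 ∨ T) ∨ x0))) ∨ x2
  step 1: ((¬¬x1 ∨ ¬(T ∨ x0)) ∨ (¬(x2 ∨ x2) ∧ ((x0 ∨ T) ∨ x0))) ∨ x2
  step 2: ((x1 ∨ ¬(T ∨ x0)) ∨ (¬(x2 ∨ x2) ∧ ((x0 ∨ T) ∨ x0))) ∨ x2
  step 3: ((x1 ∨ (¬T ∧ ¬x0)) ∨ (¬(x2 ∨ x2) ∧ ((x0 ∨ T) ∨ x0))) ∨ x2
  step 4: ((x1 ∨ (F ∧ ¬x0)) ∨ (¬(x2 ∨ x2) ∧ ((x0 ∨ T) ∨ x0))) ∨ x2
  step 5: ((x1 ∨ F) ∨ (¬(x2 ∨ x2) ∧ ((x0 ∨ T) ∨ x0))) ∨ x2

Answer: NO — after 5 steps the term is ((x1 ∨ F) ∨ (¬(x2 ∨ x2) ∧ ((x0 ∨ T) ∨ x0))) ∨ x2, not yet normal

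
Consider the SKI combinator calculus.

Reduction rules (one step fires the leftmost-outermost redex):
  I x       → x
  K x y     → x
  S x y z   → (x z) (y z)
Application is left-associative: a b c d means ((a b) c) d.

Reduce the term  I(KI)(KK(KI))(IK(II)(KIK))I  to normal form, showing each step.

Answer: normal form = I  (in 7 steps)

Derivation:
  start: I(KI)(KK(KI))(IK(II)(KIK))I
  [1] KI(KK(KI))(IK(II)(KIK))I
  [2] I(IK(II)(KIK))I
  [3] IK(II)(KIK)I
  [4] K(II)(KIK)I
  [5] III
  [6] II
  [7] I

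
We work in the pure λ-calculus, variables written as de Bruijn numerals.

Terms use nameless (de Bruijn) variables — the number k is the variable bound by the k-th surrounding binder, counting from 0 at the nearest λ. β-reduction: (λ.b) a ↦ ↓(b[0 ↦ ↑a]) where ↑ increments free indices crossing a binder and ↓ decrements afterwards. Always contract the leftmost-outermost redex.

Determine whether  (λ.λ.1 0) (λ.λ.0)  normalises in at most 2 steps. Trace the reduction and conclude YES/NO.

Answer: YES — reaches normal form λ.λ.0 in 2 ≤ 2 steps

Reduction:
  start: (λ.λ.1 0) (λ.λ.0)
  →1  λ.(λ.λ.0) 0
  →2  λ.λ.0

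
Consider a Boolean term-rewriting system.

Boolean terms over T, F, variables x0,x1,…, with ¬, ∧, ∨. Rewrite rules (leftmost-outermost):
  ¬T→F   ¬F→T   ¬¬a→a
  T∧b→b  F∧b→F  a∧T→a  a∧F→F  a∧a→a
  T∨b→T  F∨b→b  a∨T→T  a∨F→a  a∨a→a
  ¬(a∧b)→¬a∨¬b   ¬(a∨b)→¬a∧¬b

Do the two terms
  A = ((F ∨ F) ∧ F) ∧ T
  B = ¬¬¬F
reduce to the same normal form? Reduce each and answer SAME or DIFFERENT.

Answer: DIFFERENT — A ⇓ F, B ⇓ T

Reduction:
Term A:
  start: ((F ∨ F) ∧ F) ∧ T
  step 1: (F ∨ F) ∧ F
  step 2: F

Term B:
  start: ¬¬¬F
  step 1: ¬F
  step 2: T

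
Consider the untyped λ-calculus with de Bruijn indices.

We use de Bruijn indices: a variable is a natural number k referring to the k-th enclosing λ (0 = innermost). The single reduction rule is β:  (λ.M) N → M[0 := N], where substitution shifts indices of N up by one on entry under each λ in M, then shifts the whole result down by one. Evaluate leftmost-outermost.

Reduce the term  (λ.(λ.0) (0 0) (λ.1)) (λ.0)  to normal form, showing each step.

Answer: normal form = λ.λ.0  (in 4 steps)

Reduction:
  start: (λ.(λ.0) (0 0) (λ.1)) (λ.0)
  →1  (λ.0) ((λ.0) (λ.0)) (λ.λ.0)
  →2  (λ.0) (λ.0) (λ.λ.0)
  →3  (λ.0) (λ.λ.0)
  →4  λ.λ.0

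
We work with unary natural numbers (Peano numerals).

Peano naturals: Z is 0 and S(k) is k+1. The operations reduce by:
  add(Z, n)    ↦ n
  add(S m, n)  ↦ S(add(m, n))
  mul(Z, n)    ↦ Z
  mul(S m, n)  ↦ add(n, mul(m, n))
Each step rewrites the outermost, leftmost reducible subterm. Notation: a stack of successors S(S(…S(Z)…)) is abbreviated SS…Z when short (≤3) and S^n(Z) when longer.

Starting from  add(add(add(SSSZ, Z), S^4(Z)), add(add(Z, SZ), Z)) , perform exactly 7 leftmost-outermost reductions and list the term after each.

  start: add(add(add(SSSZ, Z), S^4(Z)), add(add(Z, SZ), Z))
  [1] add(add(S(add(SSZ, Z)), S^4(Z)), add(add(Z, SZ), Z))
  [2] add(S(add(add(SSZ, Z), S^4(Z))), add(add(Z, SZ), Z))
  [3] S(add(add(add(SSZ, Z), S^4(Z)), add(add(Z, SZ), Z)))
  [4] S(add(add(S(add(SZ, Z)), S^4(Z)), add(add(Z, SZ), Z)))
  [5] S(add(S(add(add(SZ, Z), S^4(Z))), add(add(Z, SZ), Z)))
  [6] S(S(add(add(add(SZ, Z), S^4(Z)), add(add(Z, SZ), Z))))
  [7] S(S(add(add(S(add(Z, Z)), S^4(Z)), add(add(Z, SZ), Z))))

Answer: after 7 steps: S(S(add(add(S(add(Z, Z)), S^4(Z)), add(add(Z, SZ), Z))))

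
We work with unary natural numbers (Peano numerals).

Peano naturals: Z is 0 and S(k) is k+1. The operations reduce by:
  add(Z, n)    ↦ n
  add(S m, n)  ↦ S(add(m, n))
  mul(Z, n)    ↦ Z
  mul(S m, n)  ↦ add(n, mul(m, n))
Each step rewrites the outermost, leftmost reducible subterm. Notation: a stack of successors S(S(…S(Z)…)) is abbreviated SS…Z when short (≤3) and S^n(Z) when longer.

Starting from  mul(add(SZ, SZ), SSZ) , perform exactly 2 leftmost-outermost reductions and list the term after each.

  start: mul(add(SZ, SZ), SSZ)
  →1  mul(S(add(Z, SZ)), SSZ)
  →2  add(SSZ, mul(add(Z, SZ), SSZ))

Answer: after 2 steps: add(SSZ, mul(add(Z, SZ), SSZ))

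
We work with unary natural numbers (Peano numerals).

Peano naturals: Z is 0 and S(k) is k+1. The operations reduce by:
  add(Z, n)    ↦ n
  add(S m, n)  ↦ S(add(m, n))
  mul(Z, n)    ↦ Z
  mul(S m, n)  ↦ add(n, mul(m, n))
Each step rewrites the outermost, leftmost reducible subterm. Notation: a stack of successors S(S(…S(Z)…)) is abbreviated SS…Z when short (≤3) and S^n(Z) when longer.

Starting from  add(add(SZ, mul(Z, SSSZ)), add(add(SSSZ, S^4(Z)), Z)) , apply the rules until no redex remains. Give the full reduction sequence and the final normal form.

  start: add(add(SZ, mul(Z, SSSZ)), add(add(SSSZ, S^4(Z)), Z))
  [1] add(S(add(Z, mul(Z, SSSZ))), add(add(SSSZ, S^4(Z)), Z))
  [2] S(add(add(Z, mul(Z, SSSZ)), add(add(SSSZ, S^4(Z)), Z)))
  [3] S(add(mul(Z, SSSZ), add(add(SSSZ, S^4(Z)), Z)))
  [4] S(add(Z, add(add(SSSZ, S^4(Z)), Z)))
  [5] S(add(add(SSSZ, S^4(Z)), Z))
  [6] S(add(S(add(SSZ, S^4(Z))), Z))
  [7] S(S(add(add(SSZ, S^4(Z)), Z)))
  [8] S(S(add(S(add(SZ, S^4(Z))), Z)))
  [9] S(S(S(add(add(SZ, S^4(Z)), Z))))
  [10] S(S(S(add(S(add(Z, S^4(Z))), Z))))
  [11] S(S(S(S(add(add(Z, S^4(Z)), Z)))))
  [12] S(S(S(S(add(S^4(Z), Z)))))
  [13] S(S(S(S(S(add(SSSZ, Z))))))
  [14] S(S(S(S(S(S(add(SSZ, Z)))))))
  [15] S(S(S(S(S(S(S(add(SZ, Z))))))))
  [16] S(S(S(S(S(S(S(S(add(Z, Z)))))))))
  [17] S^8(Z)

Answer: normal form = S^8(Z)  (in 17 steps)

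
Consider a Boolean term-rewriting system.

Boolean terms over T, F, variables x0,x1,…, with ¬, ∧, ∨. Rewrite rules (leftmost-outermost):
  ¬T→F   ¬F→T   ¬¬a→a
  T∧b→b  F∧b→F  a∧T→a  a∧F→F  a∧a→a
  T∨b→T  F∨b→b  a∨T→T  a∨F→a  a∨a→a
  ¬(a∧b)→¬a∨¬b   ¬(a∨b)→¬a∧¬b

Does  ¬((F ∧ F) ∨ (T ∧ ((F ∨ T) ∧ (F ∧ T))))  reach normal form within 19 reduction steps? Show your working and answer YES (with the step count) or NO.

  start: ¬((F ∧ F) ∨ (T ∧ ((F ∨ T) ∧ (F ∧ T))))
  →1  ¬(F ∧ F) ∧ ¬(T ∧ ((F ∨ T) ∧ (F ∧ T)))
  →2  (¬F ∨ ¬F) ∧ ¬(T ∧ ((F ∨ T) ∧ (F ∧ T)))
  →3  ¬F ∧ ¬(T ∧ ((F ∨ T) ∧ (F ∧ T)))
  →4  T ∧ ¬(T ∧ ((F ∨ T) ∧ (F ∧ T)))
  →5  ¬(T ∧ ((F ∨ T) ∧ (F ∧ T)))
  →6  ¬T ∨ ¬((F ∨ T) ∧ (F ∧ T))
  →7  F ∨ ¬((F ∨ T) ∧ (F ∧ T))
  →8  ¬((F ∨ T) ∧ (F ∧ T))
  →9  ¬(F ∨ T) ∨ ¬(F ∧ T)
  →10  (¬F ∧ ¬T) ∨ ¬(F ∧ T)
  →11  (T ∧ ¬T) ∨ ¬(F ∧ T)
  →12  ¬T ∨ ¬(F ∧ T)
  →13  F ∨ ¬(F ∧ T)
  →14  ¬(F ∧ T)
  →15  ¬F ∨ ¬T
  →16  T ∨ ¬T
  →17  T

Answer: YES — reaches normal form T in 17 ≤ 19 steps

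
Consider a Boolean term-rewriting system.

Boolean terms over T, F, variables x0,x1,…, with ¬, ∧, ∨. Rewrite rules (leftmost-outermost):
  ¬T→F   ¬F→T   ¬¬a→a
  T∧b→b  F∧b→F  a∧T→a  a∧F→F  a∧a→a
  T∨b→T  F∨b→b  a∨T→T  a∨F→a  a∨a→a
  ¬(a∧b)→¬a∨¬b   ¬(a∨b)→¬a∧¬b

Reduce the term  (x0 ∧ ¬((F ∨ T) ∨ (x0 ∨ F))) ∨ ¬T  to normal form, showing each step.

Answer: normal form = F  (in 9 steps)

Working:
  start: (x0 ∧ ¬((F ∨ T) ∨ (x0 ∨ F))) ∨ ¬T
  [1] (x0 ∧ (¬(F ∨ T) ∧ ¬(x0 ∨ F))) ∨ ¬T
  [2] (x0 ∧ ((¬F ∧ ¬T) ∧ ¬(x0 ∨ F))) ∨ ¬T
  [3] (x0 ∧ ((T ∧ ¬T) ∧ ¬(x0 ∨ F))) ∨ ¬T
  [4] (x0 ∧ (¬T ∧ ¬(x0 ∨ F))) ∨ ¬T
  [5] (x0 ∧ (F ∧ ¬(x0 ∨ F))) ∨ ¬T
  [6] (x0 ∧ F) ∨ ¬T
  [7] F ∨ ¬T
  [8] ¬T
  [9] F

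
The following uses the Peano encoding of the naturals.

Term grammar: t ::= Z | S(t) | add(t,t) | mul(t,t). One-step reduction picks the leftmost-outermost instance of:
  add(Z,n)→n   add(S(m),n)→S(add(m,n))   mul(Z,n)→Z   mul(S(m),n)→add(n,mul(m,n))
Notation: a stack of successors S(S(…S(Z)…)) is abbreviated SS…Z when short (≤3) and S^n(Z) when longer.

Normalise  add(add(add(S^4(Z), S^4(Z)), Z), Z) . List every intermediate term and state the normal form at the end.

  start: add(add(add(S^4(Z), S^4(Z)), Z), Z)
  [1] add(add(S(add(SSSZ, S^4(Z))), Z), Z)
  [2] add(S(add(add(SSSZ, S^4(Z)), Z)), Z)
  [3] S(add(add(add(SSSZ, S^4(Z)), Z), Z))
  [4] S(add(add(S(add(SSZ, S^4(Z))), Z), Z))
  [5] S(add(S(add(add(SSZ, S^4(Z)), Z)), Z))
  [6] S(S(add(add(add(SSZ, S^4(Z)), Z), Z)))
  [7] S(S(add(add(S(add(SZ, S^4(Z))), Z), Z)))
  [8] S(S(add(S(add(add(SZ, S^4(Z)), Z)), Z)))
  [9] S(S(S(add(add(add(SZ, S^4(Z)), Z), Z))))
  [10] S(S(S(add(add(S(add(Z, S^4(Z))), Z), Z))))
  [11] S(S(S(add(S(add(add(Z, S^4(Z)), Z)), Z))))
  [12] S(S(S(S(add(add(add(Z, S^4(Z)), Z), Z)))))
  [13] S(S(S(S(add(add(S^4(Z), Z), Z)))))
  [14] S(S(S(S(add(S(add(SSSZ, Z)), Z)))))
  [15] S(S(S(S(S(add(add(SSSZ, Z), Z))))))
  [16] S(S(S(S(S(add(S(add(SSZ, Z)), Z))))))
  [17] S(S(S(S(S(S(add(add(SSZ, Z), Z)))))))
  [18] S(S(S(S(S(S(add(S(add(SZ, Z)), Z)))))))
  [19] S(S(S(S(S(S(S(add(add(SZ, Z), Z))))))))
  [20] S(S(S(S(S(S(S(add(S(add(Z, Z)), Z))))))))
  [21] S(S(S(S(S(S(S(S(add(add(Z, Z), Z)))))))))
  [22] S(S(S(S(S(S(S(S(add(Z, Z)))))))))
  [23] S^8(Z)

Answer: normal form = S^8(Z)  (in 23 steps)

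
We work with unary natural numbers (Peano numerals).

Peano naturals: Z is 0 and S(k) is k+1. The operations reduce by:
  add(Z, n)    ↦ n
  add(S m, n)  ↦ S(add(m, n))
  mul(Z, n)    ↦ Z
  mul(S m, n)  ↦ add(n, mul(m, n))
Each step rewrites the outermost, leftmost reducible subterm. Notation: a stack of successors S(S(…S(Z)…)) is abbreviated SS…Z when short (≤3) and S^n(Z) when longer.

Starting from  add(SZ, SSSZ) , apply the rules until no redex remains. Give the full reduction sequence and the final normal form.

  start: add(SZ, SSSZ)
  →1  S(add(Z, SSSZ))
  →2  S^4(Z)

Answer: normal form = S^4(Z)  (in 2 steps)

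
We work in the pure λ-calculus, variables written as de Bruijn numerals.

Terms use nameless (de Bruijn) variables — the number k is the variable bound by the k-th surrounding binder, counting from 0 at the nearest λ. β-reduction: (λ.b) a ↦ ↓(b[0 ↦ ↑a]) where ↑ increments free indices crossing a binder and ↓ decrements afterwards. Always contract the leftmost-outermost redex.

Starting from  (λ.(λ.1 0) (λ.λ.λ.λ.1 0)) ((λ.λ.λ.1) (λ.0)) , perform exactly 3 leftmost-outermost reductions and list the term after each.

Answer: after 3 steps: (λ.λ.1) (λ.λ.λ.λ.1 0)

Working:
  start: (λ.(λ.1 0) (λ.λ.λ.λ.1 0)) ((λ.λ.λ.1) (λ.0))
  [1] (λ.(λ.λ.λ.1) (λ.0) 0) (λ.λ.λ.λ.1 0)
  [2] (λ.λ.λ.1) (λ.0) (λ.λ.λ.λ.1 0)
  [3] (λ.λ.1) (λ.λ.λ.λ.1 0)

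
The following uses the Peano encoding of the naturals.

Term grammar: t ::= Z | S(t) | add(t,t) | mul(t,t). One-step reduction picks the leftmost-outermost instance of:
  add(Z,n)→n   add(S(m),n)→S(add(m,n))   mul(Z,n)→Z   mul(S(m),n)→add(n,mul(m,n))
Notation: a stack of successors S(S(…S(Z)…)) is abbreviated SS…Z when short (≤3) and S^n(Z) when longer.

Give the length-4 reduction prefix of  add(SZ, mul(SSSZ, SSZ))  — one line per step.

Answer: after 4 steps: S(S(add(SZ, mul(SSZ, SSZ))))

Working:
  start: add(SZ, mul(SSSZ, SSZ))
  [1] S(add(Z, mul(SSSZ, SSZ)))
  [2] S(mul(SSSZ, SSZ))
  [3] S(add(SSZ, mul(SSZ, SSZ)))
  [4] S(S(add(SZ, mul(SSZ, SSZ))))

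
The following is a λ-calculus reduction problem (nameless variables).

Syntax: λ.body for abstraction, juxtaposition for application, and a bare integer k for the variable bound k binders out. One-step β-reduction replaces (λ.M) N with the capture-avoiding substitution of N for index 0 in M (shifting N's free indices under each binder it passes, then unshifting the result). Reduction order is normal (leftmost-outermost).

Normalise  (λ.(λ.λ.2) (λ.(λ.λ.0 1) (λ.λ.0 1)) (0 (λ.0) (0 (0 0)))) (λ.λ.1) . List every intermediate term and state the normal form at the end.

  start: (λ.(λ.λ.2) (λ.(λ.λ.0 1) (λ.λ.0 1)) (0 (λ.0) (0 (0 0)))) (λ.λ.1)
  step 1: (λ.λ.λ.λ.1) (λ.(λ.λ.0 1) (λ.λ.0 1)) ((λ.λ.1) (λ.0) ((λ.λ.1) ((λ.λ.1) (λ.λ.1))))
  step 2: (λ.λ.λ.1) ((λ.λ.1) (λ.0) ((λ.λ.1) ((λ.λ.1) (λ.λ.1))))
  step 3: λ.λ.1

Answer: normal form = λ.λ.1  (in 3 steps)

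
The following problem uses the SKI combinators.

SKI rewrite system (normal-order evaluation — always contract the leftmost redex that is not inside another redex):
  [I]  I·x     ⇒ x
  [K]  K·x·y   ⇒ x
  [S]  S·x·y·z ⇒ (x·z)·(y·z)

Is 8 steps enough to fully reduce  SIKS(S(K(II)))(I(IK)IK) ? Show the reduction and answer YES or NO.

Answer: YES — reaches normal form S(S(KI)I) in 8 ≤ 8 steps

Reduction:
  start: SIKS(S(K(II)))(I(IK)IK)
  [1] IS(KS)(S(K(II)))(I(IK)IK)
  [2] S(KS)(S(K(II)))(I(IK)IK)
  [3] KS(I(IK)IK)(S(K(II))(I(IK)IK))
  [4] S(S(K(II))(I(IK)IK))
  [5] S(S(KI)(I(IK)IK))
  [6] S(S(KI)(IKIK))
  [7] S(S(KI)(KIK))
  [8] S(S(KI)I)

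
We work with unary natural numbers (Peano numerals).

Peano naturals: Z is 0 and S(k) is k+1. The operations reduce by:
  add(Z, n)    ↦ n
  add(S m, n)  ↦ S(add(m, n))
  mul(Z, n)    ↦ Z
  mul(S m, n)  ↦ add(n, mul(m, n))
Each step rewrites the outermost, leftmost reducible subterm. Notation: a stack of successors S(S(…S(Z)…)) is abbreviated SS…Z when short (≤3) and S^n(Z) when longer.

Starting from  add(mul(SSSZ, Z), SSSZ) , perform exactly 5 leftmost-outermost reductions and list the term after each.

Answer: after 5 steps: add(add(Z, mul(Z, Z)), SSSZ)

Working:
  start: add(mul(SSSZ, Z), SSSZ)
  →1  add(add(Z, mul(SSZ, Z)), SSSZ)
  →2  add(mul(SSZ, Z), SSSZ)
  →3  add(add(Z, mul(SZ, Z)), SSSZ)
  →4  add(mul(SZ, Z), SSSZ)
  →5  add(add(Z, mul(Z, Z)), SSSZ)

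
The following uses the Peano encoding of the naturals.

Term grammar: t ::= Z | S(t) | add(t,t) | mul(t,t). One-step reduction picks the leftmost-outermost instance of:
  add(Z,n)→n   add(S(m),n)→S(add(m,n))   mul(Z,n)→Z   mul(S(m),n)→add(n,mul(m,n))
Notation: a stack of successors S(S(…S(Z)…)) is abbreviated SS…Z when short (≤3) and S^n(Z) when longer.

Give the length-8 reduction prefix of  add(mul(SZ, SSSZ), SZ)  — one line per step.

Answer: after 8 steps: S(S(S(add(mul(Z, SSSZ), SZ))))

Reduction:
  start: add(mul(SZ, SSSZ), SZ)
  →1  add(add(SSSZ, mul(Z, SSSZ)), SZ)
  →2  add(S(add(SSZ, mul(Z, SSSZ))), SZ)
  →3  S(add(add(SSZ, mul(Z, SSSZ)), SZ))
  →4  S(add(S(add(SZ, mul(Z, SSSZ))), SZ))
  →5  S(S(add(add(SZ, mul(Z, SSSZ)), SZ)))
  →6  S(S(add(S(add(Z, mul(Z, SSSZ))), SZ)))
  →7  S(S(S(add(add(Z, mul(Z, SSSZ)), SZ))))
  →8  S(S(S(add(mul(Z, SSSZ), SZ))))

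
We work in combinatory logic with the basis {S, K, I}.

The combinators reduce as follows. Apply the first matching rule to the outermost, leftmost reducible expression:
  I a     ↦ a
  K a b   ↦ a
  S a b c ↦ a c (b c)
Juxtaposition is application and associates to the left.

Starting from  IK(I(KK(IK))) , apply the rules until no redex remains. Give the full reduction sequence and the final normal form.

  start: IK(I(KK(IK)))
  [1] K(I(KK(IK)))
  [2] K(KK(IK))
  [3] KK

Answer: normal form = KK  (in 3 steps)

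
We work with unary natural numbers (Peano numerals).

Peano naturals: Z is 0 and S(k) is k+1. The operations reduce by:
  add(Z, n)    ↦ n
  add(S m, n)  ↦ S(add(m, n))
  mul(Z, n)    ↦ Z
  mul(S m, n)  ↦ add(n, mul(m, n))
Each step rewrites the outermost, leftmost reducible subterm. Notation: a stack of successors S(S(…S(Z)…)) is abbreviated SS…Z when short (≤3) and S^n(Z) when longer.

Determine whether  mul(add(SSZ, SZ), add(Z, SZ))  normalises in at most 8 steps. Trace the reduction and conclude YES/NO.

Answer: NO — after 8 steps the term is S(add(SZ, mul(add(Z, SZ), add(Z, SZ)))), not yet normal

Reduction:
  start: mul(add(SSZ, SZ), add(Z, SZ))
  [1] mul(S(add(SZ, SZ)), add(Z, SZ))
  [2] add(add(Z, SZ), mul(add(SZ, SZ), add(Z, SZ)))
  [3] add(SZ, mul(add(SZ, SZ), add(Z, SZ)))
  [4] S(add(Z, mul(add(SZ, SZ), add(Z, SZ))))
  [5] S(mul(add(SZ, SZ), add(Z, SZ)))
  [6] S(mul(S(add(Z, SZ)), add(Z, SZ)))
  [7] S(add(add(Z, SZ), mul(add(Z, SZ), add(Z, SZ))))
  [8] S(add(SZ, mul(add(Z, SZ), add(Z, SZ))))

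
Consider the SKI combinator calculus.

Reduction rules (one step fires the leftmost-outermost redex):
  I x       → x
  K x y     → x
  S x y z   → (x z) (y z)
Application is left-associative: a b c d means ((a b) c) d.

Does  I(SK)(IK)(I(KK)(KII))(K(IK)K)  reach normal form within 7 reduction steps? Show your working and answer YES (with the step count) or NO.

Answer: YES — reaches normal form KK in 7 ≤ 7 steps

Reduction:
  start: I(SK)(IK)(I(KK)(KII))(K(IK)K)
  step 1: SK(IK)(I(KK)(KII))(K(IK)K)
  step 2: K(I(KK)(KII))(IK(I(KK)(KII)))(K(IK)K)
  step 3: I(KK)(KII)(K(IK)K)
  step 4: KK(KII)(K(IK)K)
  step 5: K(K(IK)K)
  step 6: K(IK)
  step 7: KK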